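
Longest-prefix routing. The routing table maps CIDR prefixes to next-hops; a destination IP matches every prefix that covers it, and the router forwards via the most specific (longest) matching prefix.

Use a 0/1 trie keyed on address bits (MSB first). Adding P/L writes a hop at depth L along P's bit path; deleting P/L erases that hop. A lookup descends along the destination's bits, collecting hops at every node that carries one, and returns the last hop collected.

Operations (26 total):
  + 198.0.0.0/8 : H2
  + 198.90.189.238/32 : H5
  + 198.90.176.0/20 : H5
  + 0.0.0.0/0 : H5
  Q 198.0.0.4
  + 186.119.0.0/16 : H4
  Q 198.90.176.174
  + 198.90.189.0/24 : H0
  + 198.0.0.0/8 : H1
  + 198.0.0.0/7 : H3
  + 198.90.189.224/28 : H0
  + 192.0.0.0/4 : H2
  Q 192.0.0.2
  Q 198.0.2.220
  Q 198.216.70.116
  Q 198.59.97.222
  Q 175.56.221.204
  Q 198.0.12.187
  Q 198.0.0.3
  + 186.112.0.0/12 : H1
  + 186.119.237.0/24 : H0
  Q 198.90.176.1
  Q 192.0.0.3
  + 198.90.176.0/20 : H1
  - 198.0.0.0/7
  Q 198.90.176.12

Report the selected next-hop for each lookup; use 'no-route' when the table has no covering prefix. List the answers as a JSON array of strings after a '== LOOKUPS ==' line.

Apply in order:
  + 198.0.0.0/8 (H2) depth=8
  + 198.90.189.238/32 (H5) depth=32
  + 198.90.176.0/20 (H5) depth=20
  + 0.0.0.0/0 (H5) depth=0
  lookup 198.0.0.4: bits 110001100 walk d0:H5→d1:-→d2:-→d3:-→d4:-→d5:-→d6:-→d7:-→d8:H2→d9:- -> H2
  + 186.119.0.0/16 (H4) depth=16
  lookup 198.90.176.174: bits 11000110010110101011 walk d0:H5→d1:-→d2:-→d3:-→d4:-→d5:-→d6:-→d7:-→d8:H2→d9:-→d10:-→d11:-→d12:-→d13:-→d14:-→d15:-→d16:-→d17:-→d18:-→d19:-→d20:H5 -> H5
  + 198.90.189.0/24 (H0) depth=24
  + 198.0.0.0/8 (H1) depth=8
  + 198.0.0.0/7 (H3) depth=7
  + 198.90.189.224/28 (H0) depth=28
  + 192.0.0.0/4 (H2) depth=4
  lookup 192.0.0.2: bits 11000 walk d0:H5→d1:-→d2:-→d3:-→d4:H2→d5:- -> H2
  lookup 198.0.2.220: bits 110001100 walk d0:H5→d1:-→d2:-→d3:-→d4:H2→d5:-→d6:-→d7:H3→d8:H1→d9:- -> H1
  lookup 198.216.70.116: bits 11000110 walk d0:H5→d1:-→d2:-→d3:-→d4:H2→d5:-→d6:-→d7:H3→d8:H1 -> H1
  lookup 198.59.97.222: bits 110001100 walk d0:H5→d1:-→d2:-→d3:-→d4:H2→d5:-→d6:-→d7:H3→d8:H1→d9:- -> H1
  lookup 175.56.221.204: bits 101 walk d0:H5→d1:-→d2:-→d3:- -> H5
  lookup 198.0.12.187: bits 110001100 walk d0:H5→d1:-→d2:-→d3:-→d4:H2→d5:-→d6:-→d7:H3→d8:H1→d9:- -> H1
  lookup 198.0.0.3: bits 110001100 walk d0:H5→d1:-→d2:-→d3:-→d4:H2→d5:-→d6:-→d7:H3→d8:H1→d9:- -> H1
  + 186.112.0.0/12 (H1) depth=12
  + 186.119.237.0/24 (H0) depth=24
  lookup 198.90.176.1: bits 11000110010110101011 walk d0:H5→d1:-→d2:-→d3:-→d4:H2→d5:-→d6:-→d7:H3→d8:H1→d9:-→d10:-→d11:-→d12:-→d13:-→d14:-→d15:-→d16:-→d17:-→d18:-→d19:-→d20:H5 -> H5
  lookup 192.0.0.3: bits 11000 walk d0:H5→d1:-→d2:-→d3:-→d4:H2→d5:- -> H2
  + 198.90.176.0/20 (H1) depth=20
  del 198.0.0.0/7 (clear depth 7)
  lookup 198.90.176.12: bits 11000110010110101011 walk d0:H5→d1:-→d2:-→d3:-→d4:H2→d5:-→d6:-→d7:-→d8:H1→d9:-→d10:-→d11:-→d12:-→d13:-→d14:-→d15:-→d16:-→d17:-→d18:-→d19:-→d20:H1 -> H1

== LOOKUPS ==
["H2","H5","H2","H1","H1","H1","H5","H1","H1","H5","H2","H1"]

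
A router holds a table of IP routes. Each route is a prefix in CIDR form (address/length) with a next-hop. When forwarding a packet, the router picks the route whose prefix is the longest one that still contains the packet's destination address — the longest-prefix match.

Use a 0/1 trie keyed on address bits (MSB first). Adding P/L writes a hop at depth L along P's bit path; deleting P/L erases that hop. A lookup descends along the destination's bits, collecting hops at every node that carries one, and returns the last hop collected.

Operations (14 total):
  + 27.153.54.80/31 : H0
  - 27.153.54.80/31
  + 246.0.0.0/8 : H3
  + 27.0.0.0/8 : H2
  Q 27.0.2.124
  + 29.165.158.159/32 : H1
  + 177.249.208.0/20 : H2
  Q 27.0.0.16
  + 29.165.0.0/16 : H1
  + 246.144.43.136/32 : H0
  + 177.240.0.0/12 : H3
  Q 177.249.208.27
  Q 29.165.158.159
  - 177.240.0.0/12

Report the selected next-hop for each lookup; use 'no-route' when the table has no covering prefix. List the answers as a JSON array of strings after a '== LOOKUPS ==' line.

Process each operation:
  + 27.153.54.80/31 (H0) depth=31
  del 27.153.54.80/31 (clear depth 31)
  + 246.0.0.0/8 (H3) depth=8
  + 27.0.0.0/8 (H2) depth=8
  Q 27.0.2.124: descend 00011011 ; hops seen [H2] ; pick H2
  + 29.165.158.159/32 (H1) depth=32
  + 177.249.208.0/20 (H2) depth=20
  Q 27.0.0.16: descend 00011011 ; hops seen [H2] ; pick H2
  + 29.165.0.0/16 (H1) depth=16
  + 246.144.43.136/32 (H0) depth=32
  + 177.240.0.0/12 (H3) depth=12
  Q 177.249.208.27: descend 10110001111110011101 ; hops seen [H3,H2] ; pick H2
  Q 29.165.158.159: descend 00011101101001011001111010011111 ; hops seen [H1,H1] ; pick H1
  del 177.240.0.0/12 (clear depth 12)

== LOOKUPS ==
["H2","H2","H2","H1"]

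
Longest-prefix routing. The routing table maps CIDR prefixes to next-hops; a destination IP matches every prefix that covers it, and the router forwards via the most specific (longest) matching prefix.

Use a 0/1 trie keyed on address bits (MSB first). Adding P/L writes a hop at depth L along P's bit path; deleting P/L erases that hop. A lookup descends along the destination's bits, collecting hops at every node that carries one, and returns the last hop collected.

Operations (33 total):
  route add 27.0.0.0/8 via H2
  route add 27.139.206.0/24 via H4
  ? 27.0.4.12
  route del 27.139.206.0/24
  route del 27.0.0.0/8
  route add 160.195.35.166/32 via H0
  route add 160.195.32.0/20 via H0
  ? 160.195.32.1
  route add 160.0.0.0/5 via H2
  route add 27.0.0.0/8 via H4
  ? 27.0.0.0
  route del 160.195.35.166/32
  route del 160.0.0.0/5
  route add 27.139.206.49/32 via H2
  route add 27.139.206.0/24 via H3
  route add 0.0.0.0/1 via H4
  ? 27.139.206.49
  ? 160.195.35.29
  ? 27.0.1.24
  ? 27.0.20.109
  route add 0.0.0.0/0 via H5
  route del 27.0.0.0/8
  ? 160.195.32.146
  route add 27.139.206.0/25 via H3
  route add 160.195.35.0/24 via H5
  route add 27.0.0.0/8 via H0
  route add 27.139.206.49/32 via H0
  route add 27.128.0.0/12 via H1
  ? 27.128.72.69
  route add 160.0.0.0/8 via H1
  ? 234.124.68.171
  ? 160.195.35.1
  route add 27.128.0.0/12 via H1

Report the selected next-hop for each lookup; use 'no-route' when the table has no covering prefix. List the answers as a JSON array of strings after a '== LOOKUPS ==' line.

Trace:
  + 27.0.0.0/8 (H2) depth=8
  + 27.139.206.0/24 (H4) depth=24
  lookup 27.0.4.12: bits 00011011 walk d0:-→d1:-→d2:-→d3:-→d4:-→d5:-→d6:-→d7:-→d8:H2 -> H2
  - 27.139.206.0/24 clear@24
  - 27.0.0.0/8 clear@8
  + 160.195.35.166/32 (H0) depth=32
  + 160.195.32.0/20 (H0) depth=20
  lookup 160.195.32.1: bits 1010000011000011001000 walk d0:-→d1:-→d2:-→d3:-→d4:-→d5:-→d6:-→d7:-→d8:-→d9:-→d10:-→d11:-→d12:-→d13:-→d14:-→d15:-→d16:-→d17:-→d18:-→d19:-→d20:H0→d21:-→d22:- -> H0
  + 160.0.0.0/5 (H2) depth=5
  + 27.0.0.0/8 (H4) depth=8
  lookup 27.0.0.0: bits 00011011 walk d0:-→d1:-→d2:-→d3:-→d4:-→d5:-→d6:-→d7:-→d8:H4 -> H4
  - 160.195.35.166/32 clear@32
  - 160.0.0.0/5 clear@5
  + 27.139.206.49/32 (H2) depth=32
  + 27.139.206.0/24 (H3) depth=24
  + 0.0.0.0/1 (H4) depth=1
  lookup 27.139.206.49: bits 00011011100010111100111000110001 walk d0:-→d1:H4→d2:-→d3:-→d4:-→d5:-→d6:-→d7:-→d8:H4→d9:-→d10:-→d11:-→d12:-→d13:-→d14:-→d15:-→d16:-→d17:-→d18:-→d19:-→d20:-→d21:-→d22:-→d23:-→d24:H3→d25:-→d26:-→d27:-→d28:-→d29:-→d30:-→d31:-→d32:H2 -> H2
  lookup 160.195.35.29: bits 101000001100001100100011 walk d0:-→d1:-→d2:-→d3:-→d4:-→d5:-→d6:-→d7:-→d8:-→d9:-→d10:-→d11:-→d12:-→d13:-→d14:-→d15:-→d16:-→d17:-→d18:-→d19:-→d20:H0→d21:-→d22:-→d23:-→d24:- -> H0
  lookup 27.0.1.24: bits 00011011 walk d0:-→d1:H4→d2:-→d3:-→d4:-→d5:-→d6:-→d7:-→d8:H4 -> H4
  lookup 27.0.20.109: bits 00011011 walk d0:-→d1:H4→d2:-→d3:-→d4:-→d5:-→d6:-→d7:-→d8:H4 -> H4
  + 0.0.0.0/0 (H5) depth=0
  - 27.0.0.0/8 clear@8
  lookup 160.195.32.146: bits 1010000011000011001000 walk d0:H5→d1:-→d2:-→d3:-→d4:-→d5:-→d6:-→d7:-→d8:-→d9:-→d10:-→d11:-→d12:-→d13:-→d14:-→d15:-→d16:-→d17:-→d18:-→d19:-→d20:H0→d21:-→d22:- -> H0
  + 27.139.206.0/25 (H3) depth=25
  + 160.195.35.0/24 (H5) depth=24
  + 27.0.0.0/8 (H0) depth=8
  + 27.139.206.49/32 (H0) depth=32
  + 27.128.0.0/12 (H1) depth=12
  lookup 27.128.72.69: bits 000110111000 walk d0:H5→d1:H4→d2:-→d3:-→d4:-→d5:-→d6:-→d7:-→d8:H0→d9:-→d10:-→d11:-→d12:H1 -> H1
  + 160.0.0.0/8 (H1) depth=8
  lookup 234.124.68.171: bits 1 walk d0:H5→d1:- -> H5
  lookup 160.195.35.1: bits 101000001100001100100011 walk d0:H5→d1:-→d2:-→d3:-→d4:-→d5:-→d6:-→d7:-→d8:H1→d9:-→d10:-→d11:-→d12:-→d13:-→d14:-→d15:-→d16:-→d17:-→d18:-→d19:-→d20:H0→d21:-→d22:-→d23:-→d24:H5 -> H5
  + 27.128.0.0/12 (H1) depth=12

== LOOKUPS ==
["H2","H0","H4","H2","H0","H4","H4","H0","H1","H5","H5"]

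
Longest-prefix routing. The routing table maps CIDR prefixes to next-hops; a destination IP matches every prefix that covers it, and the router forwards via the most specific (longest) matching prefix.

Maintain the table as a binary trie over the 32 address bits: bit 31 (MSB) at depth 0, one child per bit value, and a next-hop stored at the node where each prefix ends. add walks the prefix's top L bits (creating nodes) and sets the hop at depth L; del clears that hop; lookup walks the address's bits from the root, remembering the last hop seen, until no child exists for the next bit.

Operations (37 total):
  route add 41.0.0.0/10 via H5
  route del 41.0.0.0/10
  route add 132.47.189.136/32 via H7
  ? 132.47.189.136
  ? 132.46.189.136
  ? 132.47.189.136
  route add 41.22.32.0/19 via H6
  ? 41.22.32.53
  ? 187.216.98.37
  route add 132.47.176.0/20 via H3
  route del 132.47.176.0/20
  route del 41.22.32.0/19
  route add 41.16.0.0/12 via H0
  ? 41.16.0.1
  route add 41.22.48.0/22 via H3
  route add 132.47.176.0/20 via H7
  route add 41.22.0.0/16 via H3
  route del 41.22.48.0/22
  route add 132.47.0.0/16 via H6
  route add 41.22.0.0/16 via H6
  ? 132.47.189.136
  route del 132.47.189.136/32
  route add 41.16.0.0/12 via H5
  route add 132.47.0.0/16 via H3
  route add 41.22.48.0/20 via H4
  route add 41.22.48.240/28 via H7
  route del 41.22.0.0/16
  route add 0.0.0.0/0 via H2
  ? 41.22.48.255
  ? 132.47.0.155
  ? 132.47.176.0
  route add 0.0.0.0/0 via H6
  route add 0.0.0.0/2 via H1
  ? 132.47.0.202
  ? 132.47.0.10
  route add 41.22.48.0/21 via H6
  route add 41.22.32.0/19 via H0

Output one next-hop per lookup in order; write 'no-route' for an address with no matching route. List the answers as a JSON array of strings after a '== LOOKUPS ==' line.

Trace:
  + 41.0.0.0/10 (H5) depth=10
  del 41.0.0.0/10 (clear depth 10)
  + 132.47.189.136/32 (H7) depth=32
  lookup 132.47.189.136: bits 10000100001011111011110110001000 walk d0:-→d1:-→d2:-→d3:-→d4:-→d5:-→d6:-→d7:-→d8:-→d9:-→d10:-→d11:-→d12:-→d13:-→d14:-→d15:-→d16:-→d17:-→d18:-→d19:-→d20:-→d21:-→d22:-→d23:-→d24:-→d25:-→d26:-→d27:-→d28:-→d29:-→d30:-→d31:-→d32:H7 -> H7
  lookup 132.46.189.136: bits 100001000010111 walk d0:-→d1:-→d2:-→d3:-→d4:-→d5:-→d6:-→d7:-→d8:-→d9:-→d10:-→d11:-→d12:-→d13:-→d14:-→d15:- -> no-route
  lookup 132.47.189.136: bits 10000100001011111011110110001000 walk d0:-→d1:-→d2:-→d3:-→d4:-→d5:-→d6:-→d7:-→d8:-→d9:-→d10:-→d11:-→d12:-→d13:-→d14:-→d15:-→d16:-→d17:-→d18:-→d19:-→d20:-→d21:-→d22:-→d23:-→d24:-→d25:-→d26:-→d27:-→d28:-→d29:-→d30:-→d31:-→d32:H7 -> H7
  + 41.22.32.0/19 (H6) depth=19
  lookup 41.22.32.53: bits 0010100100010110001 walk d0:-→d1:-→d2:-→d3:-→d4:-→d5:-→d6:-→d7:-→d8:-→d9:-→d10:-→d11:-→d12:-→d13:-→d14:-→d15:-→d16:-→d17:-→d18:-→d19:H6 -> H6
  lookup 187.216.98.37: bits 10 walk d0:-→d1:-→d2:- -> no-route
  + 132.47.176.0/20 (H3) depth=20
  del 132.47.176.0/20 (clear depth 20)
  del 41.22.32.0/19 (clear depth 19)
  + 41.16.0.0/12 (H0) depth=12
  lookup 41.16.0.1: bits 0010100100010 walk d0:-→d1:-→d2:-→d3:-→d4:-→d5:-→d6:-→d7:-→d8:-→d9:-→d10:-→d11:-→d12:H0→d13:- -> H0
  + 41.22.48.0/22 (H3) depth=22
  + 132.47.176.0/20 (H7) depth=20
  + 41.22.0.0/16 (H3) depth=16
  del 41.22.48.0/22 (clear depth 22)
  + 132.47.0.0/16 (H6) depth=16
  + 41.22.0.0/16 (H6) depth=16
  lookup 132.47.189.136: bits 10000100001011111011110110001000 walk d0:-→d1:-→d2:-→d3:-→d4:-→d5:-→d6:-→d7:-→d8:-→d9:-→d10:-→d11:-→d12:-→d13:-→d14:-→d15:-→d16:H6→d17:-→d18:-→d19:-→d20:H7→d21:-→d22:-→d23:-→d24:-→d25:-→d26:-→d27:-→d28:-→d29:-→d30:-→d31:-→d32:H7 -> H7
  del 132.47.189.136/32 (clear depth 32)
  + 41.16.0.0/12 (H5) depth=12
  + 132.47.0.0/16 (H3) depth=16
  + 41.22.48.0/20 (H4) depth=20
  + 41.22.48.240/28 (H7) depth=28
  del 41.22.0.0/16 (clear depth 16)
  + 0.0.0.0/0 (H2) depth=0
  lookup 41.22.48.255: bits 0010100100010110001100001111 walk d0:H2→d1:-→d2:-→d3:-→d4:-→d5:-→d6:-→d7:-→d8:-→d9:-→d10:-→d11:-→d12:H5→d13:-→d14:-→d15:-→d16:-→d17:-→d18:-→d19:-→d20:H4→d21:-→d22:-→d23:-→d24:-→d25:-→d26:-→d27:-→d28:H7 -> H7
  lookup 132.47.0.155: bits 1000010000101111 walk d0:H2→d1:-→d2:-→d3:-→d4:-→d5:-→d6:-→d7:-→d8:-→d9:-→d10:-→d11:-→d12:-→d13:-→d14:-→d15:-→d16:H3 -> H3
  lookup 132.47.176.0: bits 10000100001011111011 walk d0:H2→d1:-→d2:-→d3:-→d4:-→d5:-→d6:-→d7:-→d8:-→d9:-→d10:-→d11:-→d12:-→d13:-→d14:-→d15:-→d16:H3→d17:-→d18:-→d19:-→d20:H7 -> H7
  + 0.0.0.0/0 (H6) depth=0
  + 0.0.0.0/2 (H1) depth=2
  lookup 132.47.0.202: bits 1000010000101111 walk d0:H6→d1:-→d2:-→d3:-→d4:-→d5:-→d6:-→d7:-→d8:-→d9:-→d10:-→d11:-→d12:-→d13:-→d14:-→d15:-→d16:H3 -> H3
  lookup 132.47.0.10: bits 1000010000101111 walk d0:H6→d1:-→d2:-→d3:-→d4:-→d5:-→d6:-→d7:-→d8:-→d9:-→d10:-→d11:-→d12:-→d13:-→d14:-→d15:-→d16:H3 -> H3
  + 41.22.48.0/21 (H6) depth=21
  + 41.22.32.0/19 (H0) depth=19

== LOOKUPS ==
["H7","no-route","H7","H6","no-route","H0","H7","H7","H3","H7","H3","H3"]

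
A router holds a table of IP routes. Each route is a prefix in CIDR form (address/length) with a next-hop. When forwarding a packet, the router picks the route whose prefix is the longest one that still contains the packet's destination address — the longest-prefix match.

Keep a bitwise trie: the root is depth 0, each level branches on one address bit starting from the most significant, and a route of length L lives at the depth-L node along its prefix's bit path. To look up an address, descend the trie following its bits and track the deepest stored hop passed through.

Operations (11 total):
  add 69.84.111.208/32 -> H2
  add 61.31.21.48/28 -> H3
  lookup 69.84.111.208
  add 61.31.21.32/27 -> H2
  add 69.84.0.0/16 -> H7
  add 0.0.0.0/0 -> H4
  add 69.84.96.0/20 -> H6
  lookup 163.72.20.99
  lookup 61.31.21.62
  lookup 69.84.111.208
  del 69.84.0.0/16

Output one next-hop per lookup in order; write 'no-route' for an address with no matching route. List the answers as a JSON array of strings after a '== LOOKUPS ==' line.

Process each operation:
  add 69.84.111.208/32 -> H2 at depth 32
  add 61.31.21.48/28 -> H3 at depth 28
  lookup 69.84.111.208: bits 01000101010101000110111111010000 walk d0:-→d1:-→d2:-→d3:-→d4:-→d5:-→d6:-→d7:-→d8:-→d9:-→d10:-→d11:-→d12:-→d13:-→d14:-→d15:-→d16:-→d17:-→d18:-→d19:-→d20:-→d21:-→d22:-→d23:-→d24:-→d25:-→d26:-→d27:-→d28:-→d29:-→d30:-→d31:-→d32:H2 -> H2
  add 61.31.21.32/27 -> H2 at depth 27
  add 69.84.0.0/16 -> H7 at depth 16
  add 0.0.0.0/0 -> H4 at depth 0
  add 69.84.96.0/20 -> H6 at depth 20
  lookup 163.72.20.99: bits ε walk d0:H4 -> H4
  lookup 61.31.21.62: bits 0011110100011111000101010011 walk d0:H4→d1:-→d2:-→d3:-→d4:-→d5:-→d6:-→d7:-→d8:-→d9:-→d10:-→d11:-→d12:-→d13:-→d14:-→d15:-→d16:-→d17:-→d18:-→d19:-→d20:-→d21:-→d22:-→d23:-→d24:-→d25:-→d26:-→d27:H2→d28:H3 -> H3
  lookup 69.84.111.208: bits 01000101010101000110111111010000 walk d0:H4→d1:-→d2:-→d3:-→d4:-→d5:-→d6:-→d7:-→d8:-→d9:-→d10:-→d11:-→d12:-→d13:-→d14:-→d15:-→d16:H7→d17:-→d18:-→d19:-→d20:H6→d21:-→d22:-→d23:-→d24:-→d25:-→d26:-→d27:-→d28:-→d29:-→d30:-→d31:-→d32:H2 -> H2
  del 69.84.0.0/16 (clear depth 16)

== LOOKUPS ==
["H2","H4","H3","H2"]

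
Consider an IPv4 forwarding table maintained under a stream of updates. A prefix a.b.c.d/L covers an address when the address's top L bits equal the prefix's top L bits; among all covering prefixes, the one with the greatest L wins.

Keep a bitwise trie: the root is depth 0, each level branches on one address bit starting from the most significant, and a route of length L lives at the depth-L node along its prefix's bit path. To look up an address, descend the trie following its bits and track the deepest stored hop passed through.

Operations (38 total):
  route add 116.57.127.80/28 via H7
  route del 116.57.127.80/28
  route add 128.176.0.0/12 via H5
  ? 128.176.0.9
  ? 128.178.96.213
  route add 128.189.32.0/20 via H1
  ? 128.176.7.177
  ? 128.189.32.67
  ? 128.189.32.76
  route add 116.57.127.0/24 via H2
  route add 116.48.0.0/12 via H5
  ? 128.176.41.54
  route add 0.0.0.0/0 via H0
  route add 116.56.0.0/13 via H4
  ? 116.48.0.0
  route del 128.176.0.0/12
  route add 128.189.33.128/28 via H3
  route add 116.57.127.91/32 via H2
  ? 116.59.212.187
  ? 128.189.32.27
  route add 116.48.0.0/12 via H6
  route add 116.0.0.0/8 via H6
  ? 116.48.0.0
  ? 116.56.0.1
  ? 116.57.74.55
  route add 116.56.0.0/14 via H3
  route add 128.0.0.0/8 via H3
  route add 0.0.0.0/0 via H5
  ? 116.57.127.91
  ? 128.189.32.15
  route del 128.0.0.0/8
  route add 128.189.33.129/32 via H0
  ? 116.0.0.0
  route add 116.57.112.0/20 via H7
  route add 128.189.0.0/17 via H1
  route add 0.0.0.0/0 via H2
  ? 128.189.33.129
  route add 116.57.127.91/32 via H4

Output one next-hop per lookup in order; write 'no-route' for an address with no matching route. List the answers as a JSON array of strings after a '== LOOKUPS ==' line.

Apply in order:
  + 116.57.127.80/28 (H7) depth=28
  del 116.57.127.80/28 (clear depth 28)
  + 128.176.0.0/12 (H5) depth=12
  Q 128.176.0.9: descend 100000001011 ; hops seen [H5] ; pick H5
  Q 128.178.96.213: descend 100000001011 ; hops seen [H5] ; pick H5
  + 128.189.32.0/20 (H1) depth=20
  Q 128.176.7.177: descend 100000001011 ; hops seen [H5] ; pick H5
  Q 128.189.32.67: descend 10000000101111010010 ; hops seen [H5,H1] ; pick H1
  Q 128.189.32.76: descend 10000000101111010010 ; hops seen [H5,H1] ; pick H1
  + 116.57.127.0/24 (H2) depth=24
  + 116.48.0.0/12 (H5) depth=12
  Q 128.176.41.54: descend 100000001011 ; hops seen [H5] ; pick H5
  + 0.0.0.0/0 (H0) depth=0
  + 116.56.0.0/13 (H4) depth=13
  Q 116.48.0.0: descend 011101000011 ; hops seen [H0,H5] ; pick H5
  del 128.176.0.0/12 (clear depth 12)
  + 128.189.33.128/28 (H3) depth=28
  + 116.57.127.91/32 (H2) depth=32
  Q 116.59.212.187: descend 01110100001110 ; hops seen [H0,H5,H4] ; pick H4
  Q 128.189.32.27: descend 10000000101111010010000 ; hops seen [H0,H1] ; pick H1
  + 116.48.0.0/12 (H6) depth=12
  + 116.0.0.0/8 (H6) depth=8
  Q 116.48.0.0: descend 011101000011 ; hops seen [H0,H6,H6] ; pick H6
  Q 116.56.0.1: descend 011101000011100 ; hops seen [H0,H6,H6,H4] ; pick H4
  Q 116.57.74.55: descend 011101000011100101 ; hops seen [H0,H6,H6,H4] ; pick H4
  + 116.56.0.0/14 (H3) depth=14
  + 128.0.0.0/8 (H3) depth=8
  + 0.0.0.0/0 (H5) depth=0
  Q 116.57.127.91: descend 01110100001110010111111101011011 ; hops seen [H5,H6,H6,H4,H3,H2,H2] ; pick H2
  Q 128.189.32.15: descend 10000000101111010010000 ; hops seen [H5,H3,H1] ; pick H1
  del 128.0.0.0/8 (clear depth 8)
  + 128.189.33.129/32 (H0) depth=32
  Q 116.0.0.0: descend 0111010000 ; hops seen [H5,H6] ; pick H6
  + 116.57.112.0/20 (H7) depth=20
  + 128.189.0.0/17 (H1) depth=17
  + 0.0.0.0/0 (H2) depth=0
  Q 128.189.33.129: descend 10000000101111010010000110000001 ; hops seen [H2,H1,H1,H3,H0] ; pick H0
  + 116.57.127.91/32 (H4) depth=32

== LOOKUPS ==
["H5","H5","H5","H1","H1","H5","H5","H4","H1","H6","H4","H4","H2","H1","H6","H0"]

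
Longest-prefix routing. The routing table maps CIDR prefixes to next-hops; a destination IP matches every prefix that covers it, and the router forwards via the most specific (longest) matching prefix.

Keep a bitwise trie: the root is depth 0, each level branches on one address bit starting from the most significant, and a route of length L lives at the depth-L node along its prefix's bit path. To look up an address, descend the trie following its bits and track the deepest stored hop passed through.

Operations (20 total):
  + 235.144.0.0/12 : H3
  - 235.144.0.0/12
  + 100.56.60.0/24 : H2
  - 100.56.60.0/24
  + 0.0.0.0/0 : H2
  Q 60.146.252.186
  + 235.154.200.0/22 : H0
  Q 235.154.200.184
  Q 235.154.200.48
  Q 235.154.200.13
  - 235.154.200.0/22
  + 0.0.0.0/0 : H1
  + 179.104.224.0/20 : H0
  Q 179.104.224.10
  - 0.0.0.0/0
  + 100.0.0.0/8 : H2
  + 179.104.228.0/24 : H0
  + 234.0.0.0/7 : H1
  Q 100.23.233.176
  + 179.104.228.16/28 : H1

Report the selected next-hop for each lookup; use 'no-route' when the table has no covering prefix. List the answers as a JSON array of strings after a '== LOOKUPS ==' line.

Apply in order:
  + 235.144.0.0/12 (H3) depth=12
  - 235.144.0.0/12 clear@12
  + 100.56.60.0/24 (H2) depth=24
  - 100.56.60.0/24 clear@24
  + 0.0.0.0/0 (H2) depth=0
  ? 60.146.252.186  path d0:H2→d1:-  best=H2
  + 235.154.200.0/22 (H0) depth=22
  ? 235.154.200.184  path d0:H2→d1:-→d2:-→d3:-→d4:-→d5:-→d6:-→d7:-→d8:-→d9:-→d10:-→d11:-→d12:-→d13:-→d14:-→d15:-→d16:-→d17:-→d18:-→d19:-→d20:-→d21:-→d22:H0  best=H0
  ? 235.154.200.48  path d0:H2→d1:-→d2:-→d3:-→d4:-→d5:-→d6:-→d7:-→d8:-→d9:-→d10:-→d11:-→d12:-→d13:-→d14:-→d15:-→d16:-→d17:-→d18:-→d19:-→d20:-→d21:-→d22:H0  best=H0
  ? 235.154.200.13  path d0:H2→d1:-→d2:-→d3:-→d4:-→d5:-→d6:-→d7:-→d8:-→d9:-→d10:-→d11:-→d12:-→d13:-→d14:-→d15:-→d16:-→d17:-→d18:-→d19:-→d20:-→d21:-→d22:H0  best=H0
  - 235.154.200.0/22 clear@22
  + 0.0.0.0/0 (H1) depth=0
  + 179.104.224.0/20 (H0) depth=20
  ? 179.104.224.10  path d0:H1→d1:-→d2:-→d3:-→d4:-→d5:-→d6:-→d7:-→d8:-→d9:-→d10:-→d11:-→d12:-→d13:-→d14:-→d15:-→d16:-→d17:-→d18:-→d19:-→d20:H0  best=H0
  - 0.0.0.0/0 clear@0
  + 100.0.0.0/8 (H2) depth=8
  + 179.104.228.0/24 (H0) depth=24
  + 234.0.0.0/7 (H1) depth=7
  ? 100.23.233.176  path d0:-→d1:-→d2:-→d3:-→d4:-→d5:-→d6:-→d7:-→d8:H2→d9:-→d10:-  best=H2
  + 179.104.228.16/28 (H1) depth=28

== LOOKUPS ==
["H2","H0","H0","H0","H0","H2"]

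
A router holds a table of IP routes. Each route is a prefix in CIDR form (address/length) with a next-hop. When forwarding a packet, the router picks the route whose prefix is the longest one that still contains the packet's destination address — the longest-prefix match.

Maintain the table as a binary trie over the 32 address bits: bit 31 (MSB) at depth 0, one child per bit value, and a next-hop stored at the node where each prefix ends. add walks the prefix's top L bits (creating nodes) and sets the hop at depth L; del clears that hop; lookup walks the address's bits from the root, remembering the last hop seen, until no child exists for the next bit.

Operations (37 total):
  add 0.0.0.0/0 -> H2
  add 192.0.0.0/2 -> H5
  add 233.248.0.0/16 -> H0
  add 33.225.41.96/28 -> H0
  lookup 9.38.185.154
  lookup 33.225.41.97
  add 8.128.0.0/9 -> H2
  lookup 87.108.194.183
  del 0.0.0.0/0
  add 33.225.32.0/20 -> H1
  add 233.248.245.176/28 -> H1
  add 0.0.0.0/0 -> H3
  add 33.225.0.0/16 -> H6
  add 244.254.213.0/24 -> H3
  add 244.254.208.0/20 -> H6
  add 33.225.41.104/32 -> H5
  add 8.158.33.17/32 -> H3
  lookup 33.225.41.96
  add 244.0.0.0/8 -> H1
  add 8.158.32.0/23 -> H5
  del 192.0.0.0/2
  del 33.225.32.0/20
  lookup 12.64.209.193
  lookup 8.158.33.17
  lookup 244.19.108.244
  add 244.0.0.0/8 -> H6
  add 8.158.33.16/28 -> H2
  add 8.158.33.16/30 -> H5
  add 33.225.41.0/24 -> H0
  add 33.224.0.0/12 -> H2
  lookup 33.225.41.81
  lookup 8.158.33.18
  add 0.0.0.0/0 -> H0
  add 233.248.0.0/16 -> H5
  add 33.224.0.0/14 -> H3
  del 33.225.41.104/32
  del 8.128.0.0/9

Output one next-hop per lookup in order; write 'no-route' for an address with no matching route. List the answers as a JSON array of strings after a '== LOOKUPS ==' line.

Trace:
  add 0.0.0.0/0 -> H2 at depth 0
  add 192.0.0.0/2 -> H5 at depth 2
  add 233.248.0.0/16 -> H0 at depth 16
  add 33.225.41.96/28 -> H0 at depth 28
  Q 9.38.185.154: descend 00 ; hops seen [H2] ; pick H2
  Q 33.225.41.97: descend 0010000111100001001010010110 ; hops seen [H2,H0] ; pick H0
  add 8.128.0.0/9 -> H2 at depth 9
  Q 87.108.194.183: descend 0 ; hops seen [H2] ; pick H2
  - 0.0.0.0/0 clear@0
  add 33.225.32.0/20 -> H1 at depth 20
  add 233.248.245.176/28 -> H1 at depth 28
  add 0.0.0.0/0 -> H3 at depth 0
  add 33.225.0.0/16 -> H6 at depth 16
  add 244.254.213.0/24 -> H3 at depth 24
  add 244.254.208.0/20 -> H6 at depth 20
  add 33.225.41.104/32 -> H5 at depth 32
  add 8.158.33.17/32 -> H3 at depth 32
  Q 33.225.41.96: descend 0010000111100001001010010110 ; hops seen [H3,H6,H1,H0] ; pick H0
  add 244.0.0.0/8 -> H1 at depth 8
  add 8.158.32.0/23 -> H5 at depth 23
  - 192.0.0.0/2 clear@2
  - 33.225.32.0/20 clear@20
  Q 12.64.209.193: descend 00001 ; hops seen [H3] ; pick H3
  Q 8.158.33.17: descend 00001000100111100010000100010001 ; hops seen [H3,H2,H5,H3] ; pick H3
  Q 244.19.108.244: descend 11110100 ; hops seen [H3,H1] ; pick H1
  add 244.0.0.0/8 -> H6 at depth 8
  add 8.158.33.16/28 -> H2 at depth 28
  add 8.158.33.16/30 -> H5 at depth 30
  add 33.225.41.0/24 -> H0 at depth 24
  add 33.224.0.0/12 -> H2 at depth 12
  Q 33.225.41.81: descend 00100001111000010010100101 ; hops seen [H3,H2,H6,H0] ; pick H0
  Q 8.158.33.18: descend 000010001001111000100001000100 ; hops seen [H3,H2,H5,H2,H5] ; pick H5
  add 0.0.0.0/0 -> H0 at depth 0
  add 233.248.0.0/16 -> H5 at depth 16
  add 33.224.0.0/14 -> H3 at depth 14
  - 33.225.41.104/32 clear@32
  - 8.128.0.0/9 clear@9

== LOOKUPS ==
["H2","H0","H2","H0","H3","H3","H1","H0","H5"]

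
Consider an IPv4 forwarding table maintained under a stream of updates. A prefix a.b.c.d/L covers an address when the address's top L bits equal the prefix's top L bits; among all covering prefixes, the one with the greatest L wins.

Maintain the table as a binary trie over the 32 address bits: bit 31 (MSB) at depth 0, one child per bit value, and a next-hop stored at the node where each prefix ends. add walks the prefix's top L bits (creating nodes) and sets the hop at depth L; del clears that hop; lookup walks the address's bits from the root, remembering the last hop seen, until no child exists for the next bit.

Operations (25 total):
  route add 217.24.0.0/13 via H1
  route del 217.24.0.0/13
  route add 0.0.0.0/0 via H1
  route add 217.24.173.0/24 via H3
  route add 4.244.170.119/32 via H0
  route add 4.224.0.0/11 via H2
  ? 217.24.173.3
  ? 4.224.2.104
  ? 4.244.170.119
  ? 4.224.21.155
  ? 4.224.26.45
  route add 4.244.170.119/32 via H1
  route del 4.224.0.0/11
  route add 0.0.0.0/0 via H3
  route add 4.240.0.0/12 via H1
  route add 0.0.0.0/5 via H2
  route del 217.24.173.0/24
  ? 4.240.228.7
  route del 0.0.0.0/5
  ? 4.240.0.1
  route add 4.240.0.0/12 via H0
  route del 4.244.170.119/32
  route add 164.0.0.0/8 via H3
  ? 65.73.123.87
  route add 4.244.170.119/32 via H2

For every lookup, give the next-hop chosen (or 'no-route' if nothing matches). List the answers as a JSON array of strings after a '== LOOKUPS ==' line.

Apply in order:
  add 217.24.0.0/13 -> H1 at depth 13
  - 217.24.0.0/13 clear@13
  add 0.0.0.0/0 -> H1 at depth 0
  add 217.24.173.0/24 -> H3 at depth 24
  add 4.244.170.119/32 -> H0 at depth 32
  add 4.224.0.0/11 -> H2 at depth 11
  Q 217.24.173.3: descend 110110010001100010101101 ; hops seen [H1,H3] ; pick H3
  Q 4.224.2.104: descend 00000100111 ; hops seen [H1,H2] ; pick H2
  Q 4.244.170.119: descend 00000100111101001010101001110111 ; hops seen [H1,H2,H0] ; pick H0
  Q 4.224.21.155: descend 00000100111 ; hops seen [H1,H2] ; pick H2
  Q 4.224.26.45: descend 00000100111 ; hops seen [H1,H2] ; pick H2
  add 4.244.170.119/32 -> H1 at depth 32
  - 4.224.0.0/11 clear@11
  add 0.0.0.0/0 -> H3 at depth 0
  add 4.240.0.0/12 -> H1 at depth 12
  add 0.0.0.0/5 -> H2 at depth 5
  - 217.24.173.0/24 clear@24
  Q 4.240.228.7: descend 0000010011110 ; hops seen [H3,H2,H1] ; pick H1
  - 0.0.0.0/5 clear@5
  Q 4.240.0.1: descend 0000010011110 ; hops seen [H3,H1] ; pick H1
  add 4.240.0.0/12 -> H0 at depth 12
  - 4.244.170.119/32 clear@32
  add 164.0.0.0/8 -> H3 at depth 8
  Q 65.73.123.87: descend 0 ; hops seen [H3] ; pick H3
  add 4.244.170.119/32 -> H2 at depth 32

== LOOKUPS ==
["H3","H2","H0","H2","H2","H1","H1","H3"]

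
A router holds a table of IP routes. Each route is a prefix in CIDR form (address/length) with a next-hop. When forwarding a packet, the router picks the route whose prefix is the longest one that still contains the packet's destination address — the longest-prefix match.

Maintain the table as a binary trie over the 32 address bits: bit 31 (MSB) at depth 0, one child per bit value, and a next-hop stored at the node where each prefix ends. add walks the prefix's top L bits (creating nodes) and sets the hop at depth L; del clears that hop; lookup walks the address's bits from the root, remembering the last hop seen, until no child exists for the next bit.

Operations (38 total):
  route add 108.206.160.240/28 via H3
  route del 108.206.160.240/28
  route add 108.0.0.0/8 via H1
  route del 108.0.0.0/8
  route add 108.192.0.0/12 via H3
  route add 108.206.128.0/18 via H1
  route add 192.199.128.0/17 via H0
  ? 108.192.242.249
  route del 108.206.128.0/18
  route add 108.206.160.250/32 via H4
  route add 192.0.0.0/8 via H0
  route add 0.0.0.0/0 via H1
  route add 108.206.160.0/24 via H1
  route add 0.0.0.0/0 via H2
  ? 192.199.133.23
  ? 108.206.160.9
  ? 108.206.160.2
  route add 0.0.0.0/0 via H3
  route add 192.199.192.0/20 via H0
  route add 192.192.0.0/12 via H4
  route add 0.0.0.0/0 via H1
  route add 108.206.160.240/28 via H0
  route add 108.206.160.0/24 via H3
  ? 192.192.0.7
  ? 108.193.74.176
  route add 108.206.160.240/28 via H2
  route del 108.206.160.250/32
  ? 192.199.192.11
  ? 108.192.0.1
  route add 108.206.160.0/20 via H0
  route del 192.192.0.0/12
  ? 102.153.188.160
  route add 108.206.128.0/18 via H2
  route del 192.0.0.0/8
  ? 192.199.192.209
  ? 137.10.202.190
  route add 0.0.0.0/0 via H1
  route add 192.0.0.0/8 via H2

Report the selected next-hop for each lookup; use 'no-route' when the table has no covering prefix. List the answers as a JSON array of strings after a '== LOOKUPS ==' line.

Apply in order:
  add 108.206.160.240/28 -> H3 at depth 28
  del 108.206.160.240/28 (clear depth 28)
  add 108.0.0.0/8 -> H1 at depth 8
  del 108.0.0.0/8 (clear depth 8)
  add 108.192.0.0/12 -> H3 at depth 12
  add 108.206.128.0/18 -> H1 at depth 18
  add 192.199.128.0/17 -> H0 at depth 17
  Q 108.192.242.249: descend 011011001100 ; hops seen [H3] ; pick H3
  del 108.206.128.0/18 (clear depth 18)
  add 108.206.160.250/32 -> H4 at depth 32
  add 192.0.0.0/8 -> H0 at depth 8
  add 0.0.0.0/0 -> H1 at depth 0
  add 108.206.160.0/24 -> H1 at depth 24
  add 0.0.0.0/0 -> H2 at depth 0
  Q 192.199.133.23: descend 11000000110001111 ; hops seen [H2,H0,H0] ; pick H0
  Q 108.206.160.9: descend 011011001100111010100000 ; hops seen [H2,H3,H1] ; pick H1
  Q 108.206.160.2: descend 011011001100111010100000 ; hops seen [H2,H3,H1] ; pick H1
  add 0.0.0.0/0 -> H3 at depth 0
  add 192.199.192.0/20 -> H0 at depth 20
  add 192.192.0.0/12 -> H4 at depth 12
  add 0.0.0.0/0 -> H1 at depth 0
  add 108.206.160.240/28 -> H0 at depth 28
  add 108.206.160.0/24 -> H3 at depth 24
  Q 192.192.0.7: descend 1100000011000 ; hops seen [H1,H0,H4] ; pick H4
  Q 108.193.74.176: descend 011011001100 ; hops seen [H1,H3] ; pick H3
  add 108.206.160.240/28 -> H2 at depth 28
  del 108.206.160.250/32 (clear depth 32)
  Q 192.199.192.11: descend 11000000110001111100 ; hops seen [H1,H0,H4,H0,H0] ; pick H0
  Q 108.192.0.1: descend 011011001100 ; hops seen [H1,H3] ; pick H3
  add 108.206.160.0/20 -> H0 at depth 20
  del 192.192.0.0/12 (clear depth 12)
  Q 102.153.188.160: descend 0110 ; hops seen [H1] ; pick H1
  add 108.206.128.0/18 -> H2 at depth 18
  del 192.0.0.0/8 (clear depth 8)
  Q 192.199.192.209: descend 11000000110001111100 ; hops seen [H1,H0,H0] ; pick H0
  Q 137.10.202.190: descend 1 ; hops seen [H1] ; pick H1
  add 0.0.0.0/0 -> H1 at depth 0
  add 192.0.0.0/8 -> H2 at depth 8

== LOOKUPS ==
["H3","H0","H1","H1","H4","H3","H0","H3","H1","H0","H1"]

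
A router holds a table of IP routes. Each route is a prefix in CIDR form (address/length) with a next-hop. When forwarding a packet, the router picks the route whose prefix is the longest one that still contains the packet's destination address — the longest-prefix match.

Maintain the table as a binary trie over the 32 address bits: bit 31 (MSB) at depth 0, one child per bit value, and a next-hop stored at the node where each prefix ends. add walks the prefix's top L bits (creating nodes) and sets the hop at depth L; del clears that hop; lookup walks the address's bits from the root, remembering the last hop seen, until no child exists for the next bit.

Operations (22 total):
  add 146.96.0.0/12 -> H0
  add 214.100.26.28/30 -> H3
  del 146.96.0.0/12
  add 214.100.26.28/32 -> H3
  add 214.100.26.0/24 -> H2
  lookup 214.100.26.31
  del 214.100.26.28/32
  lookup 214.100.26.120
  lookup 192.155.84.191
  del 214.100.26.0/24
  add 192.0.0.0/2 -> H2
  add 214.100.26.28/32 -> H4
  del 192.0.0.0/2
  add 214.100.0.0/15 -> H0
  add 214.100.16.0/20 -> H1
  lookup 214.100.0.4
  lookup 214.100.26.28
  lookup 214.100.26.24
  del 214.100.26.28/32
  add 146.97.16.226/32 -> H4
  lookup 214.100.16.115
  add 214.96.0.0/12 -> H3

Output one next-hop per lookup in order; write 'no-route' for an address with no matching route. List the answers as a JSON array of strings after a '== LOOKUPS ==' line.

Process each operation:
  add 146.96.0.0/12 -> H0 at depth 12
  add 214.100.26.28/30 -> H3 at depth 30
  del 146.96.0.0/12 (clear depth 12)
  add 214.100.26.28/32 -> H3 at depth 32
  add 214.100.26.0/24 -> H2 at depth 24
  ? 214.100.26.31  path d0:-→d1:-→d2:-→d3:-→d4:-→d5:-→d6:-→d7:-→d8:-→d9:-→d10:-→d11:-→d12:-→d13:-→d14:-→d15:-→d16:-→d17:-→d18:-→d19:-→d20:-→d21:-→d22:-→d23:-→d24:H2→d25:-→d26:-→d27:-→d28:-→d29:-→d30:H3  best=H3
  del 214.100.26.28/32 (clear depth 32)
  ? 214.100.26.120  path d0:-→d1:-→d2:-→d3:-→d4:-→d5:-→d6:-→d7:-→d8:-→d9:-→d10:-→d11:-→d12:-→d13:-→d14:-→d15:-→d16:-→d17:-→d18:-→d19:-→d20:-→d21:-→d22:-→d23:-→d24:H2→d25:-  best=H2
  ? 192.155.84.191  path d0:-→d1:-→d2:-→d3:-  best=no-route
  del 214.100.26.0/24 (clear depth 24)
  add 192.0.0.0/2 -> H2 at depth 2
  add 214.100.26.28/32 -> H4 at depth 32
  del 192.0.0.0/2 (clear depth 2)
  add 214.100.0.0/15 -> H0 at depth 15
  add 214.100.16.0/20 -> H1 at depth 20
  ? 214.100.0.4  path d0:-→d1:-→d2:-→d3:-→d4:-→d5:-→d6:-→d7:-→d8:-→d9:-→d10:-→d11:-→d12:-→d13:-→d14:-→d15:H0→d16:-→d17:-→d18:-→d19:-  best=H0
  ? 214.100.26.28  path d0:-→d1:-→d2:-→d3:-→d4:-→d5:-→d6:-→d7:-→d8:-→d9:-→d10:-→d11:-→d12:-→d13:-→d14:-→d15:H0→d16:-→d17:-→d18:-→d19:-→d20:H1→d21:-→d22:-→d23:-→d24:-→d25:-→d26:-→d27:-→d28:-→d29:-→d30:H3→d31:-→d32:H4  best=H4
  ? 214.100.26.24  path d0:-→d1:-→d2:-→d3:-→d4:-→d5:-→d6:-→d7:-→d8:-→d9:-→d10:-→d11:-→d12:-→d13:-→d14:-→d15:H0→d16:-→d17:-→d18:-→d19:-→d20:H1→d21:-→d22:-→d23:-→d24:-→d25:-→d26:-→d27:-→d28:-→d29:-  best=H1
  del 214.100.26.28/32 (clear depth 32)
  add 146.97.16.226/32 -> H4 at depth 32
  ? 214.100.16.115  path d0:-→d1:-→d2:-→d3:-→d4:-→d5:-→d6:-→d7:-→d8:-→d9:-→d10:-→d11:-→d12:-→d13:-→d14:-→d15:H0→d16:-→d17:-→d18:-→d19:-→d20:H1  best=H1
  add 214.96.0.0/12 -> H3 at depth 12

== LOOKUPS ==
["H3","H2","no-route","H0","H4","H1","H1"]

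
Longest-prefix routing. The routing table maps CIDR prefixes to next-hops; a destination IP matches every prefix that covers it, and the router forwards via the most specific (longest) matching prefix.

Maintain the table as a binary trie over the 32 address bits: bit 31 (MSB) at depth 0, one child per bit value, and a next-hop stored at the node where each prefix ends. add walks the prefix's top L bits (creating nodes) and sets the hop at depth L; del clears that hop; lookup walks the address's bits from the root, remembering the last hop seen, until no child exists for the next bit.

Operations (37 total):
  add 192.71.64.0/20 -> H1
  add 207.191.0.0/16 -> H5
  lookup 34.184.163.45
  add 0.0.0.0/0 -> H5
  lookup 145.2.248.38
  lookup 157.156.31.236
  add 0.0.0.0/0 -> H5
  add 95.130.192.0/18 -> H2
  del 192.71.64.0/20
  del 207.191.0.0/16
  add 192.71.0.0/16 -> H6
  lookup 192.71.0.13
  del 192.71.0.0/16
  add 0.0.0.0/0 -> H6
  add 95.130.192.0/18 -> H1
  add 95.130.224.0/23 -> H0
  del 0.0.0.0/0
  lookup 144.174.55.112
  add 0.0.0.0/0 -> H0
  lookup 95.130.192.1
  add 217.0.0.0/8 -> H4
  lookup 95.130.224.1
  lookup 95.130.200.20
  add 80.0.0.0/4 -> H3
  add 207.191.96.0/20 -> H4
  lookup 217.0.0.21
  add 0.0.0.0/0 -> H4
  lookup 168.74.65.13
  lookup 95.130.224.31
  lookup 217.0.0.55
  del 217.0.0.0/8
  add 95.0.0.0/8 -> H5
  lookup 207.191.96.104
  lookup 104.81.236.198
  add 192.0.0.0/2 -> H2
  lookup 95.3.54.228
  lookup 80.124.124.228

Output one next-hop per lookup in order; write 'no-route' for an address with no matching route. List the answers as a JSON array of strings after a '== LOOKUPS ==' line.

Trace:
  + 192.71.64.0/20 (H1) depth=20
  + 207.191.0.0/16 (H5) depth=16
  ? 34.184.163.45  path d0:-  best=no-route
  + 0.0.0.0/0 (H5) depth=0
  ? 145.2.248.38  path d0:H5→d1:-  best=H5
  ? 157.156.31.236  path d0:H5→d1:-  best=H5
  + 0.0.0.0/0 (H5) depth=0
  + 95.130.192.0/18 (H2) depth=18
  del 192.71.64.0/20 (clear depth 20)
  del 207.191.0.0/16 (clear depth 16)
  + 192.71.0.0/16 (H6) depth=16
  ? 192.71.0.13  path d0:H5→d1:-→d2:-→d3:-→d4:-→d5:-→d6:-→d7:-→d8:-→d9:-→d10:-→d11:-→d12:-→d13:-→d14:-→d15:-→d16:H6→d17:-  best=H6
  del 192.71.0.0/16 (clear depth 16)
  + 0.0.0.0/0 (H6) depth=0
  + 95.130.192.0/18 (H1) depth=18
  + 95.130.224.0/23 (H0) depth=23
  del 0.0.0.0/0 (clear depth 0)
  ? 144.174.55.112  path d0:-→d1:-  best=no-route
  + 0.0.0.0/0 (H0) depth=0
  ? 95.130.192.1  path d0:H0→d1:-→d2:-→d3:-→d4:-→d5:-→d6:-→d7:-→d8:-→d9:-→d10:-→d11:-→d12:-→d13:-→d14:-→d15:-→d16:-→d17:-→d18:H1  best=H1
  + 217.0.0.0/8 (H4) depth=8
  ? 95.130.224.1  path d0:H0→d1:-→d2:-→d3:-→d4:-→d5:-→d6:-→d7:-→d8:-→d9:-→d10:-→d11:-→d12:-→d13:-→d14:-→d15:-→d16:-→d17:-→d18:H1→d19:-→d20:-→d21:-→d22:-→d23:H0  best=H0
  ? 95.130.200.20  path d0:H0→d1:-→d2:-→d3:-→d4:-→d5:-→d6:-→d7:-→d8:-→d9:-→d10:-→d11:-→d12:-→d13:-→d14:-→d15:-→d16:-→d17:-→d18:H1  best=H1
  + 80.0.0.0/4 (H3) depth=4
  + 207.191.96.0/20 (H4) depth=20
  ? 217.0.0.21  path d0:H0→d1:-→d2:-→d3:-→d4:-→d5:-→d6:-→d7:-→d8:H4  best=H4
  + 0.0.0.0/0 (H4) depth=0
  ? 168.74.65.13  path d0:H4→d1:-  best=H4
  ? 95.130.224.31  path d0:H4→d1:-→d2:-→d3:-→d4:H3→d5:-→d6:-→d7:-→d8:-→d9:-→d10:-→d11:-→d12:-→d13:-→d14:-→d15:-→d16:-→d17:-→d18:H1→d19:-→d20:-→d21:-→d22:-→d23:H0  best=H0
  ? 217.0.0.55  path d0:H4→d1:-→d2:-→d3:-→d4:-→d5:-→d6:-→d7:-→d8:H4  best=H4
  del 217.0.0.0/8 (clear depth 8)
  + 95.0.0.0/8 (H5) depth=8
  ? 207.191.96.104  path d0:H4→d1:-→d2:-→d3:-→d4:-→d5:-→d6:-→d7:-→d8:-→d9:-→d10:-→d11:-→d12:-→d13:-→d14:-→d15:-→d16:-→d17:-→d18:-→d19:-→d20:H4  best=H4
  ? 104.81.236.198  path d0:H4→d1:-→d2:-  best=H4
  + 192.0.0.0/2 (H2) depth=2
  ? 95.3.54.228  path d0:H4→d1:-→d2:-→d3:-→d4:H3→d5:-→d6:-→d7:-→d8:H5  best=H5
  ? 80.124.124.228  path d0:H4→d1:-→d2:-→d3:-→d4:H3  best=H3

== LOOKUPS ==
["no-route","H5","H5","H6","no-route","H1","H0","H1","H4","H4","H0","H4","H4","H4","H5","H3"]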